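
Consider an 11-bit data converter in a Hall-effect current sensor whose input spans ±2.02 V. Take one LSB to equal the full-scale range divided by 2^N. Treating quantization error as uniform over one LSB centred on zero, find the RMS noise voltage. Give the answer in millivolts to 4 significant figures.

The full-scale span is 2.02 − (-2.02) = 4.04 V.
LSB = 4.04 V / 2^11 = 1.97266 mV.
σ_q = LSB/√12 = 1.97266 mV/3.4641 = 0.5695 mV.

0.5695 mV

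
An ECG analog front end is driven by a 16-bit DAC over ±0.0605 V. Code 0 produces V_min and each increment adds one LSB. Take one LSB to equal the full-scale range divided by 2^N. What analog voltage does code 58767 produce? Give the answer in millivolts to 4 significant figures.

48.00 mV

Span: 0.0605 V − (-0.0605 V) = 0.121 V. LSB = 0.121 V / 2^16.
V_out = -0.0605 + 58767 × (0.121/65536) V
      = -0.0605 + 0.108502 = 0.0480023 V.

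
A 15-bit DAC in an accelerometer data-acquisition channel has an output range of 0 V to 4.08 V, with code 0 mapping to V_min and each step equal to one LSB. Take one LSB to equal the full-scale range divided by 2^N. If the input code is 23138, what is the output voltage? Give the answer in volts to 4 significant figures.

2.881 V

V_FS = 4.08 V. LSB = 4.08 V / 2^15.
V_out = 0 + 23138 × (4.08/32768) V
      = 0 V + 2.88095 V = 2.88095 V.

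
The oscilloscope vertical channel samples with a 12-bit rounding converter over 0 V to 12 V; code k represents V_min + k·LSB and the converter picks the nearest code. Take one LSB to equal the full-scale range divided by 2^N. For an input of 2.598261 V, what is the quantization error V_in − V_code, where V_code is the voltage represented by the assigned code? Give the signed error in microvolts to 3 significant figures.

V_FS = 12 V. LSB = 12 V / 2^12 ≈ 2.930 mV.
(V_in − V_min)/LSB = (2.598261 − (0)) × 4096/12 = 886.8731 → nearest code k = 887.
Reconstructed level: 0 + 887 × 12/4096 V = 2.598632813 V.
e = 2.598261 − (2.598632813) = −372 µV.

−372 µV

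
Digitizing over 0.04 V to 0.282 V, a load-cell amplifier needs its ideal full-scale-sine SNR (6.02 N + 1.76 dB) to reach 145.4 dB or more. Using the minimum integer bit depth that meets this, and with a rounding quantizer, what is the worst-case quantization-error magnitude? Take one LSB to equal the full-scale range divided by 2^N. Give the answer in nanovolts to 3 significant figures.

Range = 0.282 − (0.04) = 0.242 V.
Solving 6.02 N ≥ 145.4 − 1.76: N ≥ 23.860. Round up → N = 24.
One LSB is 0.242 V / 16777216 = 14.424 nV.
Half an LSB is 7.21 nV.

7.21 nV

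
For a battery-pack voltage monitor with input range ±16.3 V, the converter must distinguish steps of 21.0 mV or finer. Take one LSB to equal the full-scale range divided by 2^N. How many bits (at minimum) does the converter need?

Span: 16.3 V − (-16.3 V) = 32.6 V.
Required number of levels: 32.6/21.0 mV = 1552.4; smallest N with 2^N ≥ that is 11.

11 bits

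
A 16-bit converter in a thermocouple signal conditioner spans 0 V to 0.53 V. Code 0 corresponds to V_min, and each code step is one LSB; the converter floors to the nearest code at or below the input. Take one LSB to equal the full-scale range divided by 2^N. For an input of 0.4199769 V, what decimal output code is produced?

Span = 0.53 V. LSB = 0.53 V / 2^16 ≈ 8.087 µV.
V_in − V_min = 0.4199769 − (0) = 0.4199769 V.
Divide by LSB: 0.4199769 × 65536/0.53 = 51931.3323.
Truncating gives code 51931.

51931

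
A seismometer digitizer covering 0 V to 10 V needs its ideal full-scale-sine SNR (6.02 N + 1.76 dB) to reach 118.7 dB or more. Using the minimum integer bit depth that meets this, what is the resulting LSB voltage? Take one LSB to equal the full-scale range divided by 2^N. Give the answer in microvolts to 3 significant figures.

9.54 µV

Range is 10 V.
Solving 6.02 N ≥ 118.7 − 1.76: N ≥ 19.425. Round up → N = 20.
LSB = 10 V / 2^20 = 9.54 µV.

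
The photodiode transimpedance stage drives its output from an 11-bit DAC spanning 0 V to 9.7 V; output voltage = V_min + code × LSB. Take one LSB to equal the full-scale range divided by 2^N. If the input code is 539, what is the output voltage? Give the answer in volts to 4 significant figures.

Span = 9.7 V. LSB = 9.7 V / 2^11.
V_out = 0 + 539 × (9.7/2048) V
      = 0 + 2.55288 = 2.55288 V.

2.553 V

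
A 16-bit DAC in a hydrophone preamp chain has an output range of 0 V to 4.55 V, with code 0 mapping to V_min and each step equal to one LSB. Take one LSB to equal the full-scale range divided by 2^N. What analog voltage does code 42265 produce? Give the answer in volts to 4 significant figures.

V_FS = 4.55 V. LSB = 4.55 V / 2^16.
V_out = V_min + code × LSB = 0 V + 42265 × 4.55 V / 65536
      = 0 + 2.93435 = 2.93435 V.

2.934 V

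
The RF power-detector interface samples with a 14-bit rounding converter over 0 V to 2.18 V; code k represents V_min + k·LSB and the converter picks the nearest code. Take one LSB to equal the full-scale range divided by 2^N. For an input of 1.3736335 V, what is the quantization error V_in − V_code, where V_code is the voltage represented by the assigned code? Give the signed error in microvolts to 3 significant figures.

Span = 2.18 V. LSB = 2.18 V / 2^14 ≈ 133.1 µV.
(V_in − V_min)/LSB = (1.3736335 − (0)) × 16384/2.18 = 10323.6749 → nearest code k = 10324.
V_code = 0 + (10324/16384) × 2.18 = 1.3736767578 V.
Error = V_in − V_code = 1.3736335 − (1.3736767578) = −43.3 µV.

−43.3 µV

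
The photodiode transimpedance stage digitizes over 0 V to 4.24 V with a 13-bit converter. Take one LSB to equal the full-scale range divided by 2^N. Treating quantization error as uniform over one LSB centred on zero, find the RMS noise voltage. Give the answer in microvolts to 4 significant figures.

Full-scale range = 4.24 V.
LSB = 4.24 V / 2^13 = 0.517578 mV.
σ_q = LSB/√12 = 0.517578 mV/3.4641 = 149.4 µV.

149.4 µV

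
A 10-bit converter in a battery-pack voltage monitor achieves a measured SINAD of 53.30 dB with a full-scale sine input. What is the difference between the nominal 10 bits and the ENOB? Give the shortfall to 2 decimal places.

N_eff = (53.30 − 1.76)/6.02 = 8.5615 bits.
Shortfall = 10 − 8.5615 = 1.4385 bits.

1.44 bits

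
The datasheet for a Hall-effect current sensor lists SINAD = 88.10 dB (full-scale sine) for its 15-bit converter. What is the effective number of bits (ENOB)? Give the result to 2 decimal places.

ENOB = (88.10 − 1.76)/6.02 = 14.3422 bits.

14.34 bits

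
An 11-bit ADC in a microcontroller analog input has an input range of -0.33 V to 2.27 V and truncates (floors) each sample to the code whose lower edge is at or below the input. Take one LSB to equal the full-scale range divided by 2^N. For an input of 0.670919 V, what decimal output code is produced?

788

Span: 2.27 V − (-0.33 V) = 2.6 V. LSB = 2.6 V / 2^11 ≈ 1.270 mV.
(V_in − V_min) × 2^11/range = (0.670919 − (-0.33)) × 2048/2.6 = 788.416.
Floor → code = 788.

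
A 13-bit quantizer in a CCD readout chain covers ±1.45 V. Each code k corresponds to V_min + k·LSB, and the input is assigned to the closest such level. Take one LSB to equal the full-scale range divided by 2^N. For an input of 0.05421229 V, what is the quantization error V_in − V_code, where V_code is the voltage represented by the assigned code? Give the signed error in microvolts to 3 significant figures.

The full-scale span is 1.45 − (-1.45) = 2.9 V. LSB = 2.9 V / 2^13 ≈ 354.0 µV.
Position in LSBs: (0.05421229 − (-1.45)) × 8192/2.9 = 4249.1404; rounding gives k = 4249.
V_code = -1.45 + (4249/8192) × 2.9 = 0.05416259766 V.
e = 0.05421229 − (0.05416259766) = +49.7 µV.

+49.7 µV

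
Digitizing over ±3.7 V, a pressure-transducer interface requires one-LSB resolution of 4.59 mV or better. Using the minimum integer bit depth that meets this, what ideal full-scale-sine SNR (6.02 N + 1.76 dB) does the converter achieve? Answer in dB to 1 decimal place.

68.0 dB

The full-scale span is 3.7 − (-3.7) = 7.4 V.
7.4 V / 4.59 mV = 1612. Since 2^10 = 1024 and 2^11 = 2048, N = 11.
6.02(11) + 1.76 = 67.98 dB.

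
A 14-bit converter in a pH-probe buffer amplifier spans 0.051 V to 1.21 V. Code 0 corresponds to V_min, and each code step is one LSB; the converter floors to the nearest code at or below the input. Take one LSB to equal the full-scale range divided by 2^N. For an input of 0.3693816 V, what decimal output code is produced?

4500

Full-scale range = 1.21 V − (0.051 V) = 1.159 V. LSB = 1.159 V / 2^14 ≈ 70.74 µV.
V_in − V_min = 0.3693816 − (0.051) = 0.3183816 V.
Divide by LSB: 0.3183816 × 16384/1.159 = 4500.7456.
Truncating gives code 4500.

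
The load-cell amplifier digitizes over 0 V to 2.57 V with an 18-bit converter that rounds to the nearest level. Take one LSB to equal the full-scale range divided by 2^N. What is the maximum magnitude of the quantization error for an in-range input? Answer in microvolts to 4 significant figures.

Full-scale range = 2.57 V.
Step size = 2.57/262144 V = 9.80377 µV.
|e|_max = LSB/2 = 4.902 µV.

4.902 µV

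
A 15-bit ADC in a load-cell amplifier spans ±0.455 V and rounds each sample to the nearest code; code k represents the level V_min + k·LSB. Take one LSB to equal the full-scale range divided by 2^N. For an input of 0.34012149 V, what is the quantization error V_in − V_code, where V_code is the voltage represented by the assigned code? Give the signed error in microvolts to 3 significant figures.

+10.1 µV

Full-scale range = 0.455 V − (-0.455 V) = 0.91 V. LSB = 0.91 V / 2^15 ≈ 27.77 µV.
Position in LSBs: (0.34012149 − (-0.455)) × 32768/0.91 = 28631.3637; rounding gives k = 28631.
V_code = V_min + k × range/2^15 = -0.455 + 28631 × 0.91/32768 = 0.34011138916 V.
V_in − V_code = 0.34012149 − (0.34011138916) = +10.1 µV.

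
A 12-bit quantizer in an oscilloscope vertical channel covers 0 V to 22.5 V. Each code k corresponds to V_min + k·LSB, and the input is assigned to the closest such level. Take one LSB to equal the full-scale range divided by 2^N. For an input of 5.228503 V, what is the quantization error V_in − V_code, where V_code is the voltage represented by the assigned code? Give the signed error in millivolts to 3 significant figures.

−0.989 mV

V_FS = 22.5 V. LSB = 22.5 V / 2^12 ≈ 5.493 mV.
Position in LSBs: (5.228503 − (0)) × 4096/22.5 = 951.8199; rounding gives k = 952.
Reconstructed level: 0 + 952 × 22.5/4096 V = 5.229492188 V.
Error = V_in − V_code = 5.228503 − (5.229492188) = −0.989 mV.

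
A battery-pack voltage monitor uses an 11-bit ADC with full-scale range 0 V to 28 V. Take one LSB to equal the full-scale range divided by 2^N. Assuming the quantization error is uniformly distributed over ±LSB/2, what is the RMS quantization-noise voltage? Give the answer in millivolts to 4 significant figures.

3.947 mV

Full-scale range = 28 V.
LSB = 28 V / 2^11 = 13.6719 mV.
σ_q = LSB/√12 = 13.6719 mV/3.4641 = 3.947 mV.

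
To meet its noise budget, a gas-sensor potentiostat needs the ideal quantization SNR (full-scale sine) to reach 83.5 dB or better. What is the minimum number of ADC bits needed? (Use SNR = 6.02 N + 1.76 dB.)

14 bits

6.02 N + 1.76 ≥ 83.5 gives N ≥ 13.578, so the minimum integer is 14.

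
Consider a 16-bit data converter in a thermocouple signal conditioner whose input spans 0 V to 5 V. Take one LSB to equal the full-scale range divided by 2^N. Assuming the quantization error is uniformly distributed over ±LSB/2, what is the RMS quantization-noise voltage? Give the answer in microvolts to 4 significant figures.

22.02 µV

V_FS = 5 V.
LSB = 5 V / 2^16 = 76.2939 µV.
RMS of a uniform error over width LSB is LSB/√12 = 22.02 µV.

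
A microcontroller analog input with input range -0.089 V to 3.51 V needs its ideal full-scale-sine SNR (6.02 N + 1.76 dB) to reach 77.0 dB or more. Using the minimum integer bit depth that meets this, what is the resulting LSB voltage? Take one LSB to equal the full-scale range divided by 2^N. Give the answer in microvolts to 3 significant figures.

439 µV

Span: 3.51 V − (-0.089 V) = 3.599 V.
6.02 N + 1.76 ≥ 77.0 gives N ≥ 12.498, so the minimum integer is 13.
LSB = 3.599 V / 2^13 = 439 µV.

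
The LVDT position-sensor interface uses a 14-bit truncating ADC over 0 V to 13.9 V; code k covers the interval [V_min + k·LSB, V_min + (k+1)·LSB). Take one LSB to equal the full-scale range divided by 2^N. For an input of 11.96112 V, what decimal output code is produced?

14098

Span = 13.9 V. LSB = 13.9 V / 2^14 ≈ 0.8484 mV.
code = ⌊(V_in − V_min)/LSB⌋ = ⌊(V_in − V_min) × 2^14 / range⌋
     = ⌊(11.96112 − (0)) × 16384 / 13.9⌋ = ⌊11.96112 × 16384/13.9⌋
     = ⌊14098.632⌋ = 14098.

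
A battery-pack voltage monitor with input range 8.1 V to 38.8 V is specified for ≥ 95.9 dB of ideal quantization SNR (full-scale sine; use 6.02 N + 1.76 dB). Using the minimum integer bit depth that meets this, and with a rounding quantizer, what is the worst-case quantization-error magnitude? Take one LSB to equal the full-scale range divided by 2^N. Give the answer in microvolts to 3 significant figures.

234 µV

The full-scale span is 38.8 − (8.1) = 30.7 V.
N ≥ (95.9 − 1.76)/6.02 = 15.638 → N_min = 16.
Step size = 30.7/65536 V = 468.44 µV.
Max error for round-to-nearest is LSB/2 = 234 µV.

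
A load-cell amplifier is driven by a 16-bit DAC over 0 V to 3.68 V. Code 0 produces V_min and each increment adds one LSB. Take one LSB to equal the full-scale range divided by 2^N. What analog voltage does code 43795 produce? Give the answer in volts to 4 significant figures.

Range is 3.68 V. LSB = 3.68 V / 2^16.
V_out = V_min + code × LSB = 0 V + 43795 × 3.68 V / 65536
      = 0 + 2.45919 = 2.45919 V.

2.459 V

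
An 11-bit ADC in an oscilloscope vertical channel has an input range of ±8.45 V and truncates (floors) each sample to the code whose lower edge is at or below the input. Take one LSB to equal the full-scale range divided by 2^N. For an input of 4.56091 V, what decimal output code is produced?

1576

Span: 8.45 V − (-8.45 V) = 16.9 V. LSB = 16.9 V / 2^11 ≈ 8.252 mV.
V_in − V_min = 4.56091 − (-8.45) = 13.01091 V.
Divide by LSB: 13.01091 × 2048/16.9 = 1576.7067.
Truncating gives code 1576.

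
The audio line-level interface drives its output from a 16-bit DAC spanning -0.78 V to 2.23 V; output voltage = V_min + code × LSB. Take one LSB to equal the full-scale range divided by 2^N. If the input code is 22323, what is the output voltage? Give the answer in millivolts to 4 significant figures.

The full-scale span is 2.23 − (-0.78) = 3.01 V. LSB = 3.01 V / 2^16.
Output = V_min + (22323/65536) × range = -0.78 + 0.340622 × 3.01 V
      = -0.78 V + 1.02527 V = 0.245272 V.

245.3 mV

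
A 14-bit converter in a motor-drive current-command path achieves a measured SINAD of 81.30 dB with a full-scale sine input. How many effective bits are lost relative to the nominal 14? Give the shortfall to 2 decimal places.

0.79 bits

Effective bits = (81.30 − 1.76)/6.02 = 13.2126.
14 − 13.2126 = 0.79 bits below nominal.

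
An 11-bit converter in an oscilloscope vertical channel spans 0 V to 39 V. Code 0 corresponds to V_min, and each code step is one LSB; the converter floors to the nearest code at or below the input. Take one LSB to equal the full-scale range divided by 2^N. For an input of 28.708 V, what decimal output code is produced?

Span = 39 V. LSB = 39 V / 2^11 ≈ 19.04 mV.
V_in − V_min = 28.708 − (0) = 28.708 V.
Divide by LSB: 28.708 × 2048/39 = 1507.5381.
Truncating gives code 1507.

1507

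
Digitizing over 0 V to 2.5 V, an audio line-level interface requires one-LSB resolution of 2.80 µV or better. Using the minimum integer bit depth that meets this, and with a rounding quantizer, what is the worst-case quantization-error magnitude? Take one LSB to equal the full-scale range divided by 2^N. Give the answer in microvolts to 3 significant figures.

V_FS = 2.5 V.
Levels needed ≥ 2.5/2.80 µV = 892900. 2^20 = 1048576 suffices, so N_min = 20.
LSB = 2.5 V / 2^20 = 2.3842 µV.
Half an LSB is 1.19 µV.

1.19 µV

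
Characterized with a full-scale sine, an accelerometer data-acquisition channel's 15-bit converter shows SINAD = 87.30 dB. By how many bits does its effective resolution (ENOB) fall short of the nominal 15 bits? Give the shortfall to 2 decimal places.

Effective bits = (87.30 − 1.76)/6.02 = 14.2093.
15 − 14.2093 = 0.79 bits below nominal.

0.79 bits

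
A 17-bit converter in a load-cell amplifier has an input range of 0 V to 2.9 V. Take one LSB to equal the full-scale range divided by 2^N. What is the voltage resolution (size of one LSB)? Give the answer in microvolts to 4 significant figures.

Span = 2.9 V.
There are 2^17 = 131072 steps.
LSB = 2.9 V / 2^17 = 22.13 µV.

22.13 µV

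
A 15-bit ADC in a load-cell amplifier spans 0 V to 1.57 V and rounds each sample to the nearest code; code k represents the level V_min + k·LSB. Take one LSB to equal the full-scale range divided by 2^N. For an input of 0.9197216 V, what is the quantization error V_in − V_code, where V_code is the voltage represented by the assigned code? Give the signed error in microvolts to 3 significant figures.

Span = 1.57 V. LSB = 1.57 V / 2^15 ≈ 47.91 µV.
(V_in − V_min)/LSB = (0.9197216 − (0)) × 32768/1.57 = 19195.8200 → nearest code k = 19196.
V_code = 0 + (19196/32768) × 1.57 = 0.91973022461 V.
Error = V_in − V_code = 0.9197216 − (0.91973022461) = −8.62 µV.

−8.62 µV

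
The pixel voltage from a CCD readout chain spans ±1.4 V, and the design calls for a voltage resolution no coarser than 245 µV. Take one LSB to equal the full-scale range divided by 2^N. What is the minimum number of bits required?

Range = 1.4 − (-1.4) = 2.8 V.
Required number of levels: 2.8/245 µV = 11429; smallest N with 2^N ≥ that is 14.

14 bits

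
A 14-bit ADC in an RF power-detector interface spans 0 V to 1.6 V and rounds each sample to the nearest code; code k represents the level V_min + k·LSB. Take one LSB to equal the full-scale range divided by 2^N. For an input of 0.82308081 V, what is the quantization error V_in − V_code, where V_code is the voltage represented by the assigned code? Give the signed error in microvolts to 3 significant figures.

+33.9 µV

V_FS = 1.6 V. LSB = 1.6 V / 2^14 ≈ 97.66 µV.
(V_in − V_min)/LSB = (0.82308081 − (0)) × 16384/1.6 = 8428.3475 → nearest code k = 8428.
V_code = 0 + (8428/16384) × 1.6 = 0.82304687500 V.
Error = V_in − V_code = 0.82308081 − (0.82304687500) = +33.9 µV.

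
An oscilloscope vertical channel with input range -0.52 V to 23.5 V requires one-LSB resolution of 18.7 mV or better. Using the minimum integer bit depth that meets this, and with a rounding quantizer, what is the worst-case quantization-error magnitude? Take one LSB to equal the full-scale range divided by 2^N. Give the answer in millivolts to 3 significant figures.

5.86 mV

Range = 23.5 − (-0.52) = 24.02 V.
Levels needed ≥ 24.02/18.7 mV = 1284. 2^11 = 2048 suffices, so N_min = 11.
One LSB is 24.02 V / 2048 = 11.729 mV.
|e|_max = LSB/2 = 5.86 mV.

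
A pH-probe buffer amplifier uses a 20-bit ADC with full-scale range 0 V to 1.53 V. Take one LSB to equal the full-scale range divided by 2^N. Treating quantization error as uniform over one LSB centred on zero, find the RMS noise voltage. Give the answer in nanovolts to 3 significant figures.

421 nV

V_FS = 1.53 V.
LSB = 1.53 V ÷ 2^20 = 1.53/1048576 V = 1.4591 µV.
RMS of a uniform error over width LSB is LSB/√12 = 421 nV.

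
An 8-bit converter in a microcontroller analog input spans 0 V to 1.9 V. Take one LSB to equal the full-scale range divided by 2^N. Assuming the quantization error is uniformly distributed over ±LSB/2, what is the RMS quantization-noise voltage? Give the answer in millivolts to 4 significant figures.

2.143 mV

V_FS = 1.9 V.
One LSB is 1.9 V / 256 = 7.42188 mV.
For a uniform distribution on [−LSB/2, +LSB/2], V_rms = LSB/√12 = 7.42188 mV/3.4641 = 2.143 mV.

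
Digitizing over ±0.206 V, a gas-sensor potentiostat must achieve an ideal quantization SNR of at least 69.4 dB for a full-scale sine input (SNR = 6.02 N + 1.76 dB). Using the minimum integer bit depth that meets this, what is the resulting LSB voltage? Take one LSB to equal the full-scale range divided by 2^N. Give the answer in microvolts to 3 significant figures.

101 µV

The full-scale span is 0.206 − (-0.206) = 0.412 V.
Solving 6.02 N ≥ 69.4 − 1.76: N ≥ 11.236. Round up → N = 12.
LSB = 0.412 V / 2^12 = 101 µV.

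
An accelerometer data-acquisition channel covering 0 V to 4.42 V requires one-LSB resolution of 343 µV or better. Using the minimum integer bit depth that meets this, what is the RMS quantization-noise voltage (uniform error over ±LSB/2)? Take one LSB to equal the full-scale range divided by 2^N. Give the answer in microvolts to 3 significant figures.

77.9 µV

V_FS = 4.42 V.
Need 2^N ≥ 4.42 V / 343 µV = 12890 → N_min = 14.
LSB = 4.42 V ÷ 2^14 = 4.42/16384 V = 269.78 µV.
σ_q = LSB/√12 = 269.78 µV/3.4641 = 77.9 µV.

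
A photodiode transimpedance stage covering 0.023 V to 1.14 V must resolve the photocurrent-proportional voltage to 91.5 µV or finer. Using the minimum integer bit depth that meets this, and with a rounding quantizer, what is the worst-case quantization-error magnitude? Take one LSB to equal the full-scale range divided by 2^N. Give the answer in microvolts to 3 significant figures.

34.1 µV

Span: 1.14 V − (0.023 V) = 1.117 V.
1.117 V / 91.5 µV = 12210. Since 2^13 = 8192 and 2^14 = 16384, N = 14.
LSB = 1.117 V ÷ 2^14 = 1.117/16384 V = 68.176 µV.
|e|_max = LSB/2 = 34.1 µV.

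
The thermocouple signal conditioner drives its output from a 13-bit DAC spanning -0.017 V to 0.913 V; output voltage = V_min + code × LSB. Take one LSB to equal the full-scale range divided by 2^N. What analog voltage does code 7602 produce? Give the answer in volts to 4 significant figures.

The full-scale span is 0.913 − (-0.017) = 0.93 V. LSB = 0.93 V / 2^13.
V_out = -0.017 + 7602 × (0.93/8192) V
      = -0.017 V + 0.863020 V = 0.846020 V.

0.8460 V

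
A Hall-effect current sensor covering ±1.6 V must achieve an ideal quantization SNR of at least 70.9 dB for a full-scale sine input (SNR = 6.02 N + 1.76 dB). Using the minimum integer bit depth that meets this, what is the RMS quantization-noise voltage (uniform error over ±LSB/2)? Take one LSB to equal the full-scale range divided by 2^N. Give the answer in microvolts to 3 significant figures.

Span: 1.6 V − (-1.6 V) = 3.2 V.
Required N = ⌈(70.9 − 1.76)/6.02⌉ = ⌈11.485⌉ = 12.
LSB = 3.2 V / 2^12 = 0.78125 mV.
V_rms = LSB/√12 = 226 µV.

226 µV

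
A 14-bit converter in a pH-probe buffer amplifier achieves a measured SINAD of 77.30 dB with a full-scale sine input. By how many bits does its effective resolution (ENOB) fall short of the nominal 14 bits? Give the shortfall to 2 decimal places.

ENOB = (SINAD − 1.76)/6.02 = (77.30 − 1.76)/6.02 = 12.5482 bits.
Shortfall = 14 − 12.5482 = 1.4518 bits.

1.45 bits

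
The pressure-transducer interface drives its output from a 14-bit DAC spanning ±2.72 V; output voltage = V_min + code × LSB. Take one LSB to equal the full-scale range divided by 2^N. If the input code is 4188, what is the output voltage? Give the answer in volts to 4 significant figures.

Span: 2.72 V − (-2.72 V) = 5.44 V. LSB = 5.44 V / 2^14.
V_out = V_min + code × LSB = -2.72 V + 4188 × 5.44 V / 16384
      = -2.72 V + 1.39055 V = -1.32945 V.

-1.329 V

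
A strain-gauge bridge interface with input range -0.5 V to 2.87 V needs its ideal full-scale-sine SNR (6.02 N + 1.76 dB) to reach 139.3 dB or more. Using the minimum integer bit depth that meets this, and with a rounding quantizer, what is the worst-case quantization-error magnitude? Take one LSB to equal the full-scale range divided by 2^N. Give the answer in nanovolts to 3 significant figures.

201 nV

Full-scale range = 2.87 V − (-0.5 V) = 3.37 V.
Required N = ⌈(139.3 − 1.76)/6.02⌉ = ⌈22.847⌉ = 23.
LSB = 3.37 V / 2^23 = 401.74 nV.
Max error for round-to-nearest is LSB/2 = 201 nV.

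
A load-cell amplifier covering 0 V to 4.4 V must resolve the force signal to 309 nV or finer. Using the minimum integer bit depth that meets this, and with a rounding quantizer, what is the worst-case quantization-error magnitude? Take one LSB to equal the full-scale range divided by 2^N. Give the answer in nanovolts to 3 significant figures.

131 nV

Span = 4.4 V.
4.4 V / 309 nV = 1.424e7. Since 2^23 = 8388608 and 2^24 = 16777216, N = 24.
LSB = 4.4 V ÷ 2^24 = 4.4/16777216 V = 262.26 nV.
|e|_max = LSB/2 = 131 nV.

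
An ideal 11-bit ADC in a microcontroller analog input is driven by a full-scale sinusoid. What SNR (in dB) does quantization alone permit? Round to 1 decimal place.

68.0 dB

6.02(11) + 1.76 = 66.22 + 1.76 = 67.98 dB.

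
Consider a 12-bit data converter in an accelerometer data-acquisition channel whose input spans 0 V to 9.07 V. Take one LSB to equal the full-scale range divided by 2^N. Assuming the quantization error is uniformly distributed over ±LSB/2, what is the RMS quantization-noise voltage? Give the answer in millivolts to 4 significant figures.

0.6392 mV

V_FS = 9.07 V.
LSB = 9.07 V / 2^12 = 2.21436 mV.
RMS of a uniform error over width LSB is LSB/√12 = 0.6392 mV.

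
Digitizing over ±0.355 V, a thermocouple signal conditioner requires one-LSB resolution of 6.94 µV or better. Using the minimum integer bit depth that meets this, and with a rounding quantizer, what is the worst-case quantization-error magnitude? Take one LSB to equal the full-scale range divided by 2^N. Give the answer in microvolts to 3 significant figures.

Range = 0.355 − (-0.355) = 0.71 V.
Levels needed ≥ 0.71/6.94 µV = 102300. 2^17 = 131072 suffices, so N_min = 17.
One LSB is 0.71 V / 131072 = 5.4169 µV.
|e|_max = LSB/2 = 2.71 µV.

2.71 µV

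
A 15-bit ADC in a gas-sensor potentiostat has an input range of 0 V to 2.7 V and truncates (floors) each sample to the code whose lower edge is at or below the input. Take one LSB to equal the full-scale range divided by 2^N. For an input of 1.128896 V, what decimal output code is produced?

13700

Span = 2.7 V. LSB = 2.7 V / 2^15 ≈ 82.40 µV.
V_in − V_min = 1.128896 − (0) = 1.128896 V.
Divide by LSB: 1.128896 × 32768/2.7 = 13700.6163.
Truncating gives code 13700.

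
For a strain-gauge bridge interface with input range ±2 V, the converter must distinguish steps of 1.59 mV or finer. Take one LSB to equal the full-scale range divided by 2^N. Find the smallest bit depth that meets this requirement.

12 bits

Range = 2 − (-2) = 4 V.
Levels needed ≥ 4/1.59 mV = 2516. 2^12 = 4096 suffices, so N_min = 12.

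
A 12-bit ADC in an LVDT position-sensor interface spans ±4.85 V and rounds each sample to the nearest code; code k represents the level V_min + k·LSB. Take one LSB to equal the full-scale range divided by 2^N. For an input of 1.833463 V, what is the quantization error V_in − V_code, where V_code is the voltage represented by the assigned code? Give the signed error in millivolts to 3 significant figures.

+0.504 mV

Span: 4.85 V − (-4.85 V) = 9.7 V. LSB = 9.7 V / 2^12 ≈ 2.368 mV.
Position in LSBs: (1.833463 − (-4.85)) × 4096/9.7 = 2822.2128; rounding gives k = 2822.
V_code = V_min + k × range/2^12 = -4.85 + 2822 × 9.7/4096 = 1.832958984 V.
V_in − V_code = 1.833463 − (1.832958984) = +0.504 mV.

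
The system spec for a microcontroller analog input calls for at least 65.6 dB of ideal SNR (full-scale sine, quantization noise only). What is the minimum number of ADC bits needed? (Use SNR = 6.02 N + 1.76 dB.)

Solving 6.02 N ≥ 65.6 − 1.76: N ≥ 10.605. Round up → N = 11.

11 bits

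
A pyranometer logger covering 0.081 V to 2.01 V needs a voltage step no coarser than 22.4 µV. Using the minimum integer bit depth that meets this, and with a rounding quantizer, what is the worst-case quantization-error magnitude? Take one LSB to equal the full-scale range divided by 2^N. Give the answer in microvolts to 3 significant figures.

Range = 2.01 − (0.081) = 1.929 V.
Levels needed ≥ 1.929/22.4 µV = 86120. 2^17 = 131072 suffices, so N_min = 17.
LSB = 1.929 V / 2^17 = 14.717 µV.
Half an LSB is 7.36 µV.

7.36 µV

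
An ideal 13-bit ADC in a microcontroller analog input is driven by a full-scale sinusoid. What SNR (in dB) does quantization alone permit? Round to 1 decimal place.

6.02(13) + 1.76 = 78.26 + 1.76 = 80.02 dB.

80.0 dB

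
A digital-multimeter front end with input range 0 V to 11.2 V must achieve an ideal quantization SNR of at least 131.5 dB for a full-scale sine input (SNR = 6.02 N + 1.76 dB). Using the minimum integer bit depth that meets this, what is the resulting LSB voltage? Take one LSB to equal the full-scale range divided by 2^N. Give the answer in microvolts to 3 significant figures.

2.67 µV

V_FS = 11.2 V.
Required N = ⌈(131.5 − 1.76)/6.02⌉ = ⌈21.551⌉ = 22.
One LSB is 11.2 V / 4194304 = 2.67 µV.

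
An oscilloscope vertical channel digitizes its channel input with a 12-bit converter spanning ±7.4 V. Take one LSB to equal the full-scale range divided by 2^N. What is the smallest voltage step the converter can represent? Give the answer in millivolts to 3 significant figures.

The full-scale span is 7.4 − (-7.4) = 14.8 V.
There are 2^12 = 4096 steps.
LSB = 14.8 V ÷ 2^12 = 14.8/4096 V = 3.61 mV.

3.61 mV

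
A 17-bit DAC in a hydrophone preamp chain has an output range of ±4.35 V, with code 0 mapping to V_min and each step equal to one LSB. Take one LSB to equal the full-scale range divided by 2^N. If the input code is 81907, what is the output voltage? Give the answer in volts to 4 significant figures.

Span: 4.35 V − (-4.35 V) = 8.7 V. LSB = 8.7 V / 2^17.
V_out = V_min + code × LSB = -4.35 V + 81907 × 8.7 V / 131072
      = -4.35 V + 5.43664 V = 1.08664 V.

1.087 V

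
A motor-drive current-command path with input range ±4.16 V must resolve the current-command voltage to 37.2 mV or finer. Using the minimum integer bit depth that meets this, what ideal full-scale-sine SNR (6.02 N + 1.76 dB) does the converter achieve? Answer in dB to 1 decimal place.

Range = 4.16 − (-4.16) = 8.32 V.
Levels needed ≥ 8.32/37.2 mV = 223.7. 2^8 = 256 suffices, so N_min = 8.
Ideal SNR at N = 8: 6.02·8 + 1.76 = 49.9 dB.

49.9 dB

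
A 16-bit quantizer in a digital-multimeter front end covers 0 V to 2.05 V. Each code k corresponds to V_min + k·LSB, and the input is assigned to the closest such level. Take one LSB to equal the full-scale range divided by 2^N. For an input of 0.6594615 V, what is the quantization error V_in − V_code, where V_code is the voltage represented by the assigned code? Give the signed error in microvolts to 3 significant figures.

+5.63 µV

Range is 2.05 V. LSB = 2.05 V / 2^16 ≈ 31.28 µV.
(V_in − V_min)/LSB = (0.6594615 − (0)) × 65536/2.05 = 21082.1799 → nearest code k = 21082.
V_code = V_min + k × range/2^16 = 0 + 21082 × 2.05/65536 = 0.65945587158 V.
V_in − V_code = 0.6594615 − (0.65945587158) = +5.63 µV.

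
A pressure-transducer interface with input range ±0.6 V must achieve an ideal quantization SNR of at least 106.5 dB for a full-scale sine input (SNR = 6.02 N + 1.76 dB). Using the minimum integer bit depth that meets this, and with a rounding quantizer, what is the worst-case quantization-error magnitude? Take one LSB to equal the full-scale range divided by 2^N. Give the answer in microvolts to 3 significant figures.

2.29 µV

Span: 0.6 V − (-0.6 V) = 1.2 V.
6.02 N + 1.76 ≥ 106.5 gives N ≥ 17.399, so the minimum integer is 18.
One LSB is 1.2 V / 262144 = 4.5776 µV.
Half an LSB is 2.29 µV.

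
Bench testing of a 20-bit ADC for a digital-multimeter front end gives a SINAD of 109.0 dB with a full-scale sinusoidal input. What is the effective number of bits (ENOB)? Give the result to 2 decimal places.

ENOB = (109.0 − 1.76)/6.02 = 17.8140 bits.

17.81 bits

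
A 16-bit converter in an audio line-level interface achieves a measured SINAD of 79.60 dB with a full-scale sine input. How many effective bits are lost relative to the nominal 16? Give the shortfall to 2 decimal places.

3.07 bits

Effective bits = (79.60 − 1.76)/6.02 = 12.9302.
Shortfall = 16 − 12.9302 = 3.0698 bits.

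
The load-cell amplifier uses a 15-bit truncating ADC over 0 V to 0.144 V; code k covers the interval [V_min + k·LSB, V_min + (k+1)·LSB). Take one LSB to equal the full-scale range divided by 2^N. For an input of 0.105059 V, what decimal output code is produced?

Range is 0.144 V. LSB = 0.144 V / 2^15 ≈ 4.395 µV.
(V_in − V_min) × 2^15/range = (0.105059 − (0)) × 32768/0.144 = 23906.759.
Floor → code = 23906.

23906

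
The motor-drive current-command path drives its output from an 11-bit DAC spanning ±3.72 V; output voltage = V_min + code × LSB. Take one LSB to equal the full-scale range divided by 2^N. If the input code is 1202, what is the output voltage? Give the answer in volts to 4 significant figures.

0.6466 V

The full-scale span is 3.72 − (-3.72) = 7.44 V. LSB = 7.44 V / 2^11.
Output = V_min + (1202/2048) × range = -3.72 + 0.586914 × 7.44 V
      = -3.72 V + 4.36664 V = 0.646641 V.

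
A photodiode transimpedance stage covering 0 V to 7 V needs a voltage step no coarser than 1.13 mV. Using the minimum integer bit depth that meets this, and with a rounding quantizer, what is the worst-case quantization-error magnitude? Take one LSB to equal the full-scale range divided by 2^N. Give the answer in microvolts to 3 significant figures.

Range is 7 V.
Need 2^N ≥ 7 V / 1.13 mV = 6195 → N_min = 13.
LSB = 7 V ÷ 2^13 = 7/8192 V = 0.85449 mV.
|e|_max = LSB/2 = 427 µV.

427 µV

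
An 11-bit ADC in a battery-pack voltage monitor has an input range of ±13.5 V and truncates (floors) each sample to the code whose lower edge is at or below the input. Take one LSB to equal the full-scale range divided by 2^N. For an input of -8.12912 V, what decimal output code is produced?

407

Full-scale range = 13.5 V − (-13.5 V) = 27 V. LSB = 27 V / 2^11 ≈ 13.18 mV.
V_in − V_min = -8.12912 − (-13.5) = 5.37088 V.
Divide by LSB: 5.37088 × 2048/27 = 407.3912.
Truncating gives code 407.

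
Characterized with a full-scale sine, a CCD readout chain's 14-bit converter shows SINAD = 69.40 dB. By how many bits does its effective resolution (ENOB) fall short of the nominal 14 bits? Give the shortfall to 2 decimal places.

Effective bits = (69.40 − 1.76)/6.02 = 11.2359.
Shortfall = 14 − 11.2359 = 2.7641 bits.

2.76 bits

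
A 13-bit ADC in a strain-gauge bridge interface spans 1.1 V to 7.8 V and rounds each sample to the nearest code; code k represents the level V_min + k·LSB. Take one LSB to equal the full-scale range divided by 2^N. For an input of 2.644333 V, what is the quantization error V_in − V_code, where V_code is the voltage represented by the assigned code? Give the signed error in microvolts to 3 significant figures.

Range = 7.8 − (1.1) = 6.7 V. LSB = 6.7 V / 2^13 ≈ 0.8179 mV.
Position in LSBs: (2.644333 − (1.1)) × 8192/6.7 = 1888.2352; rounding gives k = 1888.
V_code = V_min + k × range/2^13 = 1.1 + 1888 × 6.7/8192 = 2.644140625 V.
V_in − V_code = 2.644333 − (2.644140625) = +192 µV.

+192 µV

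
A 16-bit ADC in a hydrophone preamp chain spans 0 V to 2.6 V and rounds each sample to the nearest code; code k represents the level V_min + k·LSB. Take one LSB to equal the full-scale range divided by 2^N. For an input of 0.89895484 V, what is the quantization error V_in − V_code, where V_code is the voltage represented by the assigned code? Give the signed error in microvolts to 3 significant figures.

Span = 2.6 V. LSB = 2.6 V / 2^16 ≈ 39.67 µV.
Position in LSBs: (0.89895484 − (0)) × 65536/2.6 = 22659.1940; rounding gives k = 22659.
V_code = 0 + (22659/65536) × 2.6 = 0.89894714355 V.
e = 0.89895484 − (0.89894714355) = +7.70 µV.

+7.70 µV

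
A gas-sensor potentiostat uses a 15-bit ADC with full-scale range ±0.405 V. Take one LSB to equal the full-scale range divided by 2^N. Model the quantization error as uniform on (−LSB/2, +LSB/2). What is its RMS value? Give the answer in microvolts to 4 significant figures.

7.136 µV

Full-scale range = 0.405 V − (-0.405 V) = 0.81 V.
LSB = 0.81 V ÷ 2^15 = 0.81/32768 V = 24.7192 µV.
For a uniform distribution on [−LSB/2, +LSB/2], V_rms = LSB/√12 = 24.7192 µV/3.4641 = 7.136 µV.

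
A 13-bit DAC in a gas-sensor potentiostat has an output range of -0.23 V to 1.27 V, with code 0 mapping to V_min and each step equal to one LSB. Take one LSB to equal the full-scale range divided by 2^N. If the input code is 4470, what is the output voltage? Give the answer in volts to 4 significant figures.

0.5885 V

Full-scale range = 1.27 V − (-0.23 V) = 1.5 V. LSB = 1.5 V / 2^13.
V_out = -0.23 + 4470 × (1.5/8192) V
      = -0.23 + 0.818481 = 0.588481 V.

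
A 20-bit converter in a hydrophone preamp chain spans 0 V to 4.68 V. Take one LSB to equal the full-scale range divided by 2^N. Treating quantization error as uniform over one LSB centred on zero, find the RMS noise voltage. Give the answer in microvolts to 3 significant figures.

Full-scale range = 4.68 V.
Step size = 4.68/1048576 V = 4.4632 µV.
For a uniform distribution on [−LSB/2, +LSB/2], V_rms = LSB/√12 = 4.4632 µV/3.4641 = 1.29 µV.

1.29 µV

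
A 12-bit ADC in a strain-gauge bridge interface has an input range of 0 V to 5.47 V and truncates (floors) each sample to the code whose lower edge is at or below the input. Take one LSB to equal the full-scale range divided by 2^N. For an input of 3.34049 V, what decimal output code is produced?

2501

V_FS = 5.47 V. LSB = 5.47 V / 2^12 ≈ 1.335 mV.
(V_in − V_min) × 2^12/range = (3.34049 − (0)) × 4096/5.47 = 2501.398.
Floor → code = 2501.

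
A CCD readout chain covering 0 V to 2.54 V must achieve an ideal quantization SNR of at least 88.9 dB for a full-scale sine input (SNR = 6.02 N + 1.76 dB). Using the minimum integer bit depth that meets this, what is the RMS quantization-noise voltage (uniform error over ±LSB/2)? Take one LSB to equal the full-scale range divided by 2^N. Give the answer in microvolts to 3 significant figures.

22.4 µV

V_FS = 2.54 V.
6.02 N + 1.76 ≥ 88.9 gives N ≥ 14.475, so the minimum integer is 15.
One LSB is 2.54 V / 32768 = 77.515 µV.
RMS noise = LSB/√12 = 22.4 µV.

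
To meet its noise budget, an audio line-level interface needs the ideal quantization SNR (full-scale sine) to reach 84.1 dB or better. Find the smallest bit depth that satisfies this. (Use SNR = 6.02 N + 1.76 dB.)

14 bits

Required N = ⌈(84.1 − 1.76)/6.02⌉ = ⌈13.678⌉ = 14.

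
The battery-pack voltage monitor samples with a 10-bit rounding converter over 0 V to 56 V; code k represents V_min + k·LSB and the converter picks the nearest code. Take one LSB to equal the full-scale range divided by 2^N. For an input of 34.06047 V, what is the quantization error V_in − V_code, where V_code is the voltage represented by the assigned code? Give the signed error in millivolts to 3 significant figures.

Full-scale range = 56 V. LSB = 56 V / 2^10 ≈ 54.69 mV.
(V_in − V_min)/LSB = (34.06047 − (0)) × 1024/56 = 622.8200 → nearest code k = 623.
Reconstructed level: 0 + 623 × 56/1024 V = 34.07031250 V.
V_in − V_code = 34.06047 − (34.07031250) = −9.84 mV.

−9.84 mV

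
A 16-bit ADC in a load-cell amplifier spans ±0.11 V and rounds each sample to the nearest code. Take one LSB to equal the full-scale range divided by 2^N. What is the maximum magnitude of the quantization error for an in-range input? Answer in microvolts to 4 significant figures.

Full-scale range = 0.11 V − (-0.11 V) = 0.22 V.
LSB = 0.22 V ÷ 2^16 = 0.22/65536 V = 3.35693 µV.
Worst-case error for round-to-nearest is half an LSB: 1.678 µV.

1.678 µV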